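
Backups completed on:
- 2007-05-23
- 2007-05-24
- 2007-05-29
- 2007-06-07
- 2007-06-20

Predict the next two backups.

The spacing grows by 4 each time: 1, 5, 9, 13 days.
Next gap: 17 days. 2007-06-20 + 17 days = 2007-07-07.
Next gap: 21 days. 2007-07-07 + 21 days = 2007-07-28.

2007-07-07, 2007-07-28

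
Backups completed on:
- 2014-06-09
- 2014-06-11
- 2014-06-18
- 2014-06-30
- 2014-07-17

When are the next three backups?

The spacing grows by 5 each time: 2, 7, 12, 17 days.
Next gap: 22 days. 2014-07-17 + 22 days = 2014-08-08.
Next gap: 27 days. 2014-08-08 + 27 days = 2014-09-04.
Next gap: 32 days. 2014-09-04 + 32 days = 2014-10-06.

2014-08-08, 2014-09-04, 2014-10-06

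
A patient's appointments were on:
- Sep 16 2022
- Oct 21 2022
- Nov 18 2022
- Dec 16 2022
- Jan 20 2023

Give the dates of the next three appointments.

These are Fridays at 28- or 35-day spacing (35, 28, 28, 35).
The pattern: 3rd Friday of the month.
3rd Friday of February 2023: Feb 17 2023.
March 2023 — 3rd Friday is Mar 17 2023.
April 2023 — 3rd Friday is Apr 21 2023.

Feb 17 2023, Mar 17 2023, Apr 21 2023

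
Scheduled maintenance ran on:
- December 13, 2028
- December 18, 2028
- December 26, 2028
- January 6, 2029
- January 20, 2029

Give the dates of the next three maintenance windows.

Intervals are 5, 8, 11, 14 days — an arithmetic progression with common difference 3.
Next gap: 17 days. January 20, 2029 + 17 days = February 6, 2029.
Next gap: 20 days. February 6, 2029 + 20 days = February 26, 2029.
Next gap: 23 days. February 26, 2029 + 23 days = March 21, 2029.

February 6, 2029; February 26, 2029; March 21, 2029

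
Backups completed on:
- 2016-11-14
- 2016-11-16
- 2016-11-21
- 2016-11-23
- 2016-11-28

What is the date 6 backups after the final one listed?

2016-12-19

Every event lands on a Monday or Wednesday (gaps cycle 2, 5, 2, 5).
So the schedule is: every Monday and Wednesday.
The following Wednesday is 2016-11-30.
Next Monday: 2016-12-05.
The following Wednesday is 2016-12-07.
Next Monday: 2016-12-12.
Next Wednesday: 2016-12-14.
The following Monday is 2016-12-19.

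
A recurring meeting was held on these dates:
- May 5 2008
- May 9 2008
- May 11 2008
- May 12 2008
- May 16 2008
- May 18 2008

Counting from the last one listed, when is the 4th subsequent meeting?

May 26 2008

The gap pattern 4, 2, 1, 4, 2 repeats every 3 events.
These are the Mondays, Fridays and Sundays of each week.
Next Monday: May 19 2008.
Next Friday: May 23 2008.
Next Sunday: May 25 2008.
The following Monday is May 26 2008.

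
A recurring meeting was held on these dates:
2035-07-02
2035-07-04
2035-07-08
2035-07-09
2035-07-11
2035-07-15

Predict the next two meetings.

2035-07-16, 2035-07-18

Gaps: 2, 4, 1, 2, 4 days — not constant, but cyclic with period 3.
The events fall on every Monday, Wednesday and Sunday.
Next Monday: 2035-07-16.
The following Wednesday is 2035-07-18.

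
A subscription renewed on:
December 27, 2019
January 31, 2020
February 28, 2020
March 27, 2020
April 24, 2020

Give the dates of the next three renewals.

All Fridays; the gaps (35, 28, 28, 28) vary with month length.
This is the last Friday of each month.
May 2020 ends with Friday May 29, 2020.
June 2020 ends with Friday June 26, 2020.
July 2020 ends with Friday July 31, 2020.

May 29, 2020; June 26, 2020; July 31, 2020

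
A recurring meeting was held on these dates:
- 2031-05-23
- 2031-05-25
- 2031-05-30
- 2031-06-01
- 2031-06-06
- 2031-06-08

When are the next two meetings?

The gap pattern 2, 5, 2, 5, 2 repeats every 2 events.
These are the Fridays and Sundays of each week.
The following Friday is 2031-06-13.
Next Sunday: 2031-06-15.

2031-06-13, 2031-06-15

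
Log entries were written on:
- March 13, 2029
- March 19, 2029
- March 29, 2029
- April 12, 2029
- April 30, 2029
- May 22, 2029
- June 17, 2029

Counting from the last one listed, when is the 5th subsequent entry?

Intervals are 6, 10, 14, 18, 22, 26 days — an arithmetic progression with common difference 4.
Next gap: 30 days. June 17, 2029 + 30 days = July 17, 2029.
Next gap: 34 days. July 17, 2029 + 34 days = August 20, 2029.
Next gap: 38 days. August 20, 2029 + 38 days = September 27, 2029.
Next gap: 42 days. September 27, 2029 + 42 days = November 8, 2029.
Next gap: 46 days. November 8, 2029 + 46 days = December 24, 2029.

December 24, 2029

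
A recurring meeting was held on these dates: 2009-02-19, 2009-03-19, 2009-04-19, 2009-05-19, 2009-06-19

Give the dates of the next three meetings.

Each date is the 19th; the gaps (28, 31, 30, 31) track the month lengths.
The rule is the 19th of each month.
Next: July 2009 → 2009-07-19.
August 2009: 2009-08-19.
September 2009: 2009-09-19.

2009-07-19, 2009-08-19, 2009-09-19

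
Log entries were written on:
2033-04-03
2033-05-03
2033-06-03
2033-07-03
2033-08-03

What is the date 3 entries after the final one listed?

2033-11-03

Each date is the 3rd; the gaps (30, 31, 30, 31) track the month lengths.
The rule is the 3rd of each month.
Next: September 2033 → 2033-09-03.
Next: October 2033 → 2033-10-03.
Next: November 2033 → 2033-11-03.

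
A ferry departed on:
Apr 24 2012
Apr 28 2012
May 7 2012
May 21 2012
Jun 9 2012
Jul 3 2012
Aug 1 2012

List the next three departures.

Sep 4 2012, Oct 13 2012, Nov 26 2012

The spacing grows by 5 each time: 4, 9, 14, 19, 24, 29 days.
Next gap: 34 days. Aug 1 2012 + 34 days = Sep 4 2012.
Next gap: 39 days. Sep 4 2012 + 39 days = Oct 13 2012.
Next gap: 44 days. Oct 13 2012 + 44 days = Nov 26 2012.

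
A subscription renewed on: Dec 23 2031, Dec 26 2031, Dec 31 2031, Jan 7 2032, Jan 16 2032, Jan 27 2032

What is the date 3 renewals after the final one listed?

Mar 12 2032

Gaps: 3, 5, 7, 9, 11 days — each gap is 2 larger than the previous one.
Next gap: 13 days. Jan 27 2032 + 13 days = Feb 9 2032.
Next gap: 15 days. Feb 9 2032 + 15 days = Feb 24 2032.
Next gap: 17 days. Feb 24 2032 + 17 days = Mar 12 2032.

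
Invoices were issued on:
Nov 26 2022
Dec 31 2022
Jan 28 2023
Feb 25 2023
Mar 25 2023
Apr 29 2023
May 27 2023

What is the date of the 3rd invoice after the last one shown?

Aug 26 2023

Every date is a Saturday; gaps 35, 28, 28, 28, 35, 28 days.
Each is the last Saturday of its month (at least one falls on the 29th or later, ruling out '4th Saturday').
Last Saturday of June 2023: Jun 24 2023.
Last Saturday of July 2023: Jul 29 2023.
Last Saturday of August 2023: Aug 26 2023.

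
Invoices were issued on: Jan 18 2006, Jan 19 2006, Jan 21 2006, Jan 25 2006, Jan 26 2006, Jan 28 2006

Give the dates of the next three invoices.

Feb 1 2006, Feb 2 2006, Feb 4 2006

Gaps: 1, 2, 4, 1, 2 days — not constant, but cyclic with period 3.
The events fall on every Wednesday, Thursday and Saturday.
Next Wednesday: Feb 1 2006.
Next Thursday: Feb 2 2006.
The following Saturday is Feb 4 2006.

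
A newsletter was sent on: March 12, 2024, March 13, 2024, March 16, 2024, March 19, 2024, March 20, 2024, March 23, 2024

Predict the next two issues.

March 26, 2024; March 27, 2024

Gaps: 1, 3, 3, 1, 3 days — not constant, but cyclic with period 3.
The events fall on every Tuesday, Wednesday and Saturday.
Next Tuesday: March 26, 2024.
Next Wednesday: March 27, 2024.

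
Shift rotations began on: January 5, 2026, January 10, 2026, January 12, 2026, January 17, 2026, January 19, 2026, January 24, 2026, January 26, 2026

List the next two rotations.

January 31, 2026; February 2, 2026

The gap pattern 5, 2, 5, 2, 5, 2 repeats every 2 events.
These are the Mondays and Saturdays of each week.
The following Saturday is January 31, 2026.
Next Monday: February 2, 2026.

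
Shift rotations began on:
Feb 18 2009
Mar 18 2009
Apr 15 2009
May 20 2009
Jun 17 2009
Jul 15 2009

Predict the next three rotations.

Aug 19 2009, Sep 16 2009, Oct 21 2009

All dates are Wednesdays, 28, 28, 35, 28, 28 days apart.
Specifically, the 3rd Wednesday of each month.
August 2009 — 3rd Wednesday is Aug 19 2009.
3rd Wednesday of September 2009: Sep 16 2009.
October 2009 — 3rd Wednesday is Oct 21 2009.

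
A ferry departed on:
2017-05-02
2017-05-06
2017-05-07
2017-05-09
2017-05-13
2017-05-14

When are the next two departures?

2017-05-16, 2017-05-20

Gaps: 4, 1, 2, 4, 1 days — not constant, but cyclic with period 3.
The events fall on every Tuesday, Saturday and Sunday.
Next Tuesday: 2017-05-16.
The following Saturday is 2017-05-20.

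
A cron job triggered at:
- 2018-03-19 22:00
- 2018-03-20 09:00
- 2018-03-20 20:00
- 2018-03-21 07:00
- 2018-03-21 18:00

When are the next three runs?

Gaps: 11, 11, 11, 11 hours — each event is 11 hours after the previous one.
2018-03-21 18:00 + 11 h = 2018-03-22 05:00.
2018-03-22 05:00 + 11 h = 2018-03-22 16:00.
2018-03-22 16:00 + 11 h = 2018-03-23 03:00.

2018-03-22 05:00, 2018-03-22 16:00, 2018-03-23 03:00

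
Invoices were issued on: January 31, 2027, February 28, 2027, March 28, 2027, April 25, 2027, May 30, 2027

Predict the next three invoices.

June 27, 2027; July 25, 2027; August 29, 2027

Every date is a Sunday; gaps 28, 28, 28, 35 days.
Each is the last Sunday of its month (at least one falls on the 29th or later, ruling out '4th Sunday').
June 2027 ends with Sunday June 27, 2027.
Last Sunday of July 2027: July 25, 2027.
Last Sunday of August 2027: August 29, 2027.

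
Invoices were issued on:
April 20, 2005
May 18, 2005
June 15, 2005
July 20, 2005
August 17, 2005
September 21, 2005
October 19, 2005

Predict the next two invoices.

These are Wednesdays at 28- or 35-day spacing (28, 28, 35, 28, 35, 28).
The pattern: 3rd Wednesday of the month.
November 2005 — 3rd Wednesday is November 16, 2005.
3rd Wednesday of December 2005: December 21, 2005.

November 16, 2005; December 21, 2005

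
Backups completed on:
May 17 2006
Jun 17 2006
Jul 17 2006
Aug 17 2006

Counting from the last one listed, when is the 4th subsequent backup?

Dec 17 2006

Each date is the 17th; the gaps (31, 30, 31) track the month lengths.
The rule is the 17th of each month.
Next: September 2006 → Sep 17 2006.
Next: October 2006 → Oct 17 2006.
Next: November 2006 → Nov 17 2006.
December 2006: Dec 17 2006.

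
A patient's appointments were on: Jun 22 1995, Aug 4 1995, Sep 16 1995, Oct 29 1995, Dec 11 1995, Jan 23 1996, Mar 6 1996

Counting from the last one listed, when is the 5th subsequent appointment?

Oct 7 1996

Gaps between consecutive events: 43, 43, 43, 43, 43, 43 days — a constant 43-day interval.
Mar 6 1996 + 43 days = Apr 18 1996.
Apr 18 1996 + 43 days = May 31 1996.
May 31 1996 + 43 days = Jul 13 1996.
Jul 13 1996 + 43 days = Aug 25 1996.
Aug 25 1996 + 43 days = Oct 7 1996.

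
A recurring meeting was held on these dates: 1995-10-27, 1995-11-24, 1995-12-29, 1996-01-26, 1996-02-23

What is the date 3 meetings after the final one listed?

All Fridays; the gaps (28, 35, 28, 28) vary with month length.
This is the last Friday of each month.
Last Friday of March 1996: 1996-03-29.
Last Friday of April 1996: 1996-04-26.
May 1996 ends with Friday 1996-05-31.

1996-05-31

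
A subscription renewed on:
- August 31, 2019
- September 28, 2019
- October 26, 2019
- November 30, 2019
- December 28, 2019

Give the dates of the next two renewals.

Every date is a Saturday; gaps 28, 28, 35, 28 days.
Each is the last Saturday of its month (at least one falls on the 29th or later, ruling out '4th Saturday').
January 2020 ends with Saturday January 25, 2020.
Last Saturday of February 2020: February 29, 2020.

January 25, 2020; February 29, 2020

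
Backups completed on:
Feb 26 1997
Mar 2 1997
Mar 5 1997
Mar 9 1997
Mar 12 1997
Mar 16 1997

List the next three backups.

Mar 19 1997, Mar 23 1997, Mar 26 1997

Every event lands on a Wednesday or Sunday (gaps cycle 4, 3, 4, 3, 4).
So the schedule is: every Wednesday and Sunday.
The following Wednesday is Mar 19 1997.
Next Sunday: Mar 23 1997.
Next Wednesday: Mar 26 1997.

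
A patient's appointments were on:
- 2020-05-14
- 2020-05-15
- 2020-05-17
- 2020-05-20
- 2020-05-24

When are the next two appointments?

2020-05-29, 2020-06-04

Intervals are 1, 2, 3, 4 days — an arithmetic progression with common difference 1.
Next gap: 5 days. 2020-05-24 + 5 days = 2020-05-29.
Next gap: 6 days. 2020-05-29 + 6 days = 2020-06-04.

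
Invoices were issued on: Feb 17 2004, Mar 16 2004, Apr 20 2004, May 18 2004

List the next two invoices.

All dates are Tuesdays, 28, 35, 28 days apart.
Specifically, the 3rd Tuesday of each month.
June 2004 — 3rd Tuesday is Jun 15 2004.
3rd Tuesday of July 2004: Jul 20 2004.

Jun 15 2004, Jul 20 2004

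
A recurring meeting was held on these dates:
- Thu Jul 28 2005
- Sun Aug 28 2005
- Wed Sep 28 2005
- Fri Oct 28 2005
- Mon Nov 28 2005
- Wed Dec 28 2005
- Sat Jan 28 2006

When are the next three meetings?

Tue Feb 28 2006, Tue Mar 28 2006, Fri Apr 28 2006

Each date is the 28th; the gaps (31, 31, 30, 31, 30, 31) track the month lengths.
The rule is the 28th of each month.
February 2006: Tue Feb 28 2006.
Next: March 2006 → Tue Mar 28 2006.
Next: April 2006 → Fri Apr 28 2006.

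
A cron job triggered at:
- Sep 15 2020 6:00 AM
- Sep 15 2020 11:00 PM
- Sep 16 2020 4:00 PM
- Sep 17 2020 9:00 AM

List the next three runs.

Sep 18 2020 2:00 AM, Sep 18 2020 7:00 PM, Sep 19 2020 12:00 PM

Gaps: 17, 17, 17 hours — each event is 17 hours after the previous one.
Sep 17 2020 9:00 AM + 17 h = Sep 18 2020 2:00 AM.
Sep 18 2020 2:00 AM + 17 h = Sep 18 2020 7:00 PM.
Sep 18 2020 7:00 PM + 17 h = Sep 19 2020 12:00 PM.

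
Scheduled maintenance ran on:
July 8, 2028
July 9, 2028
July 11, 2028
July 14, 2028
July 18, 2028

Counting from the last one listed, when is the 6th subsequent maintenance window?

Gaps: 1, 2, 3, 4 days — each gap is 1 larger than the previous one.
Next gap: 5 days. July 18, 2028 + 5 days = July 23, 2028.
Next gap: 6 days. July 23, 2028 + 6 days = July 29, 2028.
Next gap: 7 days. July 29, 2028 + 7 days = August 5, 2028.
Next gap: 8 days. August 5, 2028 + 8 days = August 13, 2028.
Next gap: 9 days. August 13, 2028 + 9 days = August 22, 2028.
Next gap: 10 days. August 22, 2028 + 10 days = September 1, 2028.

September 1, 2028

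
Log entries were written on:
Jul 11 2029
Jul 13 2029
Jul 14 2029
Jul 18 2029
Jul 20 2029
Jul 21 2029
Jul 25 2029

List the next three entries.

Jul 27 2029, Jul 28 2029, Aug 1 2029

The gap pattern 2, 1, 4, 2, 1, 4 repeats every 3 events.
These are the Wednesdays, Fridays and Saturdays of each week.
Next Friday: Jul 27 2029.
The following Saturday is Jul 28 2029.
Next Wednesday: Aug 1 2029.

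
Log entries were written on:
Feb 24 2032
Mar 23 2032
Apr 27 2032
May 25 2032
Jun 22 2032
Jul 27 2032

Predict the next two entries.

All dates are Tuesdays, 28, 35, 28, 28, 35 days apart.
Specifically, the 4th Tuesday of each month.
4th Tuesday of August 2032: Aug 24 2032.
September 2032 — 4th Tuesday is Sep 28 2032.

Aug 24 2032, Sep 28 2032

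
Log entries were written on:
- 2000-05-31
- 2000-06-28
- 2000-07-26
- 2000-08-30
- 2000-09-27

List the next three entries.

These are Wednesdays with 28, 28, 35, 28-day gaps.
Each is the final Wednesday of its month — 2000-05-31 is past the 28th, so '4th Wednesday' doesn't fit.
October 2000 ends with Wednesday 2000-10-25.
November 2000 ends with Wednesday 2000-11-29.
December 2000 ends with Wednesday 2000-12-27.

2000-10-25, 2000-11-29, 2000-12-27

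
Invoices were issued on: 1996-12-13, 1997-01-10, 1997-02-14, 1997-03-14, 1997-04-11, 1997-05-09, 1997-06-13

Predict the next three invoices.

1997-07-11, 1997-08-08, 1997-09-12

All dates are Fridays, 28, 35, 28, 28, 28, 35 days apart.
Specifically, the 2nd Friday of each month.
July 1997 — 2nd Friday is 1997-07-11.
2nd Friday of August 1997: 1997-08-08.
September 1997 — 2nd Friday is 1997-09-12.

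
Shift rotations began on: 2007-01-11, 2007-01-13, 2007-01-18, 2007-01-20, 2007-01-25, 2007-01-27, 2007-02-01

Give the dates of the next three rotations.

The gap pattern 2, 5, 2, 5, 2, 5 repeats every 2 events.
These are the Thursdays and Saturdays of each week.
The following Saturday is 2007-02-03.
Next Thursday: 2007-02-08.
The following Saturday is 2007-02-10.

2007-02-03, 2007-02-08, 2007-02-10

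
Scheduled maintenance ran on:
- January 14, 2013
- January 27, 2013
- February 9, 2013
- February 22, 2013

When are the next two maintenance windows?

Gaps between consecutive events: 13, 13, 13 days — a constant 13-day interval.
February 22, 2013 + 13 days = March 7, 2013.
March 7, 2013 + 13 days = March 20, 2013.

March 7, 2013; March 20, 2013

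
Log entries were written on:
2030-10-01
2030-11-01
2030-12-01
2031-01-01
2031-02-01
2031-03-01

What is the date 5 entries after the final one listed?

2031-08-01

Gaps: 31, 30, 31, 31, 28 days — not constant. Every event is on the 1st of the month.
Pattern: the 1st of each month.
April 2031: 2031-04-01.
May 2031: 2031-05-01.
Next: June 2031 → 2031-06-01.
Next: July 2031 → 2031-07-01.
August 2031: 2031-08-01.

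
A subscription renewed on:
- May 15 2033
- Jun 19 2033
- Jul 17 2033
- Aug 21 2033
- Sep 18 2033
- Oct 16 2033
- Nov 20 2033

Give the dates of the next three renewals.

Dec 18 2033, Jan 15 2034, Feb 19 2034

Gaps: 35, 28, 35, 28, 28, 35 days — a mix of 28 and 35. Every date is a Sunday.
Each is the 3rd Sunday of its month.
3rd Sunday of December 2033: Dec 18 2033.
3rd Sunday of January 2034: Jan 15 2034.
February 2034 — 3rd Sunday is Feb 19 2034.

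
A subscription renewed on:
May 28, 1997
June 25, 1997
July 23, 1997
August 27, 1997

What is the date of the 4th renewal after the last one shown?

Gaps: 28, 28, 35 days — a mix of 28 and 35. Every date is a Wednesday.
Each is the 4th Wednesday of its month.
4th Wednesday of September 1997: September 24, 1997.
4th Wednesday of October 1997: October 22, 1997.
November 1997 — 4th Wednesday is November 26, 1997.
December 1997 — 4th Wednesday is December 24, 1997.

December 24, 1997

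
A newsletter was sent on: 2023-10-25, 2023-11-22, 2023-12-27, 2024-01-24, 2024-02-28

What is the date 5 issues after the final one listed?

2024-07-24

All dates are Wednesdays, 28, 35, 28, 35 days apart.
Specifically, the 4th Wednesday of each month.
4th Wednesday of March 2024: 2024-03-27.
4th Wednesday of April 2024: 2024-04-24.
4th Wednesday of May 2024: 2024-05-22.
4th Wednesday of June 2024: 2024-06-26.
4th Wednesday of July 2024: 2024-07-24.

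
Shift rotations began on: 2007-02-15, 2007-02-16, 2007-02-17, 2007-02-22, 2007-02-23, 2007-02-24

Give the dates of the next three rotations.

2007-03-01, 2007-03-02, 2007-03-03

Every event lands on a Thursday or Friday or Saturday (gaps cycle 1, 1, 5, 1, 1).
So the schedule is: every Thursday, Friday and Saturday.
Next Thursday: 2007-03-01.
The following Friday is 2007-03-02.
The following Saturday is 2007-03-03.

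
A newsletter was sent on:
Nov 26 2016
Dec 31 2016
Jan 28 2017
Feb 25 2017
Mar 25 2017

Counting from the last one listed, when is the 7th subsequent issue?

Oct 28 2017

All Saturdays; the gaps (35, 28, 28, 28) vary with month length.
This is the last Saturday of each month.
April 2017 ends with Saturday Apr 29 2017.
Last Saturday of May 2017: May 27 2017.
June 2017 ends with Saturday Jun 24 2017.
Last Saturday of July 2017: Jul 29 2017.
Last Saturday of August 2017: Aug 26 2017.
September 2017 ends with Saturday Sep 30 2017.
October 2017 ends with Saturday Oct 28 2017.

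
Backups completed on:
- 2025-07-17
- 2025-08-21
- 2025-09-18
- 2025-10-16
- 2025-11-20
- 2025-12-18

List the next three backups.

All dates are Thursdays, 35, 28, 28, 35, 28 days apart.
Specifically, the 3rd Thursday of each month.
3rd Thursday of January 2026: 2026-01-15.
February 2026 — 3rd Thursday is 2026-02-19.
March 2026 — 3rd Thursday is 2026-03-19.

2026-01-15, 2026-02-19, 2026-03-19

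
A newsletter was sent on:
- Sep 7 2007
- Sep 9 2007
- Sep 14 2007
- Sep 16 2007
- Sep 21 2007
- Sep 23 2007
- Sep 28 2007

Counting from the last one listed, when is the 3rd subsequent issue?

Oct 7 2007

Every event lands on a Friday or Sunday (gaps cycle 2, 5, 2, 5, 2, 5).
So the schedule is: every Friday and Sunday.
The following Sunday is Sep 30 2007.
Next Friday: Oct 5 2007.
The following Sunday is Oct 7 2007.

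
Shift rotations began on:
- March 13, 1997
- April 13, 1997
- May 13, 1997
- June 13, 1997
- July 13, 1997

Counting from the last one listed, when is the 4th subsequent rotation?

November 13, 1997

Gaps: 31, 30, 31, 30 days — not constant. Every event is on the 13th of the month.
Pattern: the 13th of each month.
August 1997: August 13, 1997.
September 1997: September 13, 1997.
October 1997: October 13, 1997.
November 1997: November 13, 1997.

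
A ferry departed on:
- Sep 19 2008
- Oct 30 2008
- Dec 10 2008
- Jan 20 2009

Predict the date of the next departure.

The spacing is 41, 41, 41 days — always 41 days.
Jan 20 2009 + 41 days = Mar 2 2009.

Mar 2 2009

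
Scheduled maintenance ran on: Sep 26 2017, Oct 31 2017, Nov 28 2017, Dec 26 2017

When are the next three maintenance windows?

Jan 30 2018, Feb 27 2018, Mar 27 2018

All Tuesdays; the gaps (35, 28, 28) vary with month length.
This is the last Tuesday of each month.
January 2018 ends with Tuesday Jan 30 2018.
February 2018 ends with Tuesday Feb 27 2018.
March 2018 ends with Tuesday Mar 27 2018.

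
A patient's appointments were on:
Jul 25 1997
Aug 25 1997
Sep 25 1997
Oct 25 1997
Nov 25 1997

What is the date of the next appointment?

Dec 25 1997

The day-of-month is always 25 (31, 31, 30, 31 days between events).
So this recurs on the 25th of each month.
Next: December 1997 → Dec 25 1997.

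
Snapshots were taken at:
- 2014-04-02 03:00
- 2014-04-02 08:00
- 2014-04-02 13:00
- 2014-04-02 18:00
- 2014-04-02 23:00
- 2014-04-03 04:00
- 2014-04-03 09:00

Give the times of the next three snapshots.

Spacing: 5, 5, 5, 5, 5, 5 h — constant 5 h.
2014-04-03 09:00 + 5 h = 2014-04-03 14:00.
2014-04-03 14:00 + 5 h = 2014-04-03 19:00.
2014-04-03 19:00 + 5 h = 2014-04-04 00:00.

2014-04-03 14:00, 2014-04-03 19:00, 2014-04-04 00:00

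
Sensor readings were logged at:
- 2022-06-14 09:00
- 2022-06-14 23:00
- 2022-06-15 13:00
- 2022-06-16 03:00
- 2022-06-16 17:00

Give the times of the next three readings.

Spacing: 14, 14, 14, 14 h — constant 14 h.
2022-06-16 17:00 + 14 h = 2022-06-17 07:00.
2022-06-17 07:00 + 14 h = 2022-06-17 21:00.
2022-06-17 21:00 + 14 h = 2022-06-18 11:00.

2022-06-17 07:00, 2022-06-17 21:00, 2022-06-18 11:00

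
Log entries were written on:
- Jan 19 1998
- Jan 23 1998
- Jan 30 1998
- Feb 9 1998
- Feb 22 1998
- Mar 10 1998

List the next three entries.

The spacing grows by 3 each time: 4, 7, 10, 13, 16 days.
Next gap: 19 days. Mar 10 1998 + 19 days = Mar 29 1998.
Next gap: 22 days. Mar 29 1998 + 22 days = Apr 20 1998.
Next gap: 25 days. Apr 20 1998 + 25 days = May 15 1998.

Mar 29 1998, Apr 20 1998, May 15 1998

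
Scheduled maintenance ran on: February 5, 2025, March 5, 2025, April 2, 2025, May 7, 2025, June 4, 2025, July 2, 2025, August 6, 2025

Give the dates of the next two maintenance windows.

September 3, 2025; October 1, 2025

Gaps: 28, 28, 35, 28, 28, 35 days — a mix of 28 and 35. Every date is a Wednesday.
Each is the 1st Wednesday of its month.
1st Wednesday of September 2025: September 3, 2025.
1st Wednesday of October 2025: October 1, 2025.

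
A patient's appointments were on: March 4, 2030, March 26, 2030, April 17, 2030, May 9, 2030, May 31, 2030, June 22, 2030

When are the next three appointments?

Gaps between consecutive events: 22, 22, 22, 22, 22 days — a constant 22-day interval.
June 22, 2030 + 22 days = July 14, 2030.
July 14, 2030 + 22 days = August 5, 2030.
August 5, 2030 + 22 days = August 27, 2030.

July 14, 2030; August 5, 2030; August 27, 2030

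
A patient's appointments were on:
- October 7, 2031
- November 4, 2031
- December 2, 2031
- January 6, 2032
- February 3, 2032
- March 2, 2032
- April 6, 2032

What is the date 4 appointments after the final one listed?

Gaps: 28, 28, 35, 28, 28, 35 days — a mix of 28 and 35. Every date is a Tuesday.
Each is the 1st Tuesday of its month.
1st Tuesday of May 2032: May 4, 2032.
1st Tuesday of June 2032: June 1, 2032.
July 2032 — 1st Tuesday is July 6, 2032.
August 2032 — 1st Tuesday is August 3, 2032.

August 3, 2032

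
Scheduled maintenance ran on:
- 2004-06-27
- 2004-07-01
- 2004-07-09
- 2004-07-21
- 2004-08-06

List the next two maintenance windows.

The spacing grows by 4 each time: 4, 8, 12, 16 days.
Next gap: 20 days. 2004-08-06 + 20 days = 2004-08-26.
Next gap: 24 days. 2004-08-26 + 24 days = 2004-09-19.

2004-08-26, 2004-09-19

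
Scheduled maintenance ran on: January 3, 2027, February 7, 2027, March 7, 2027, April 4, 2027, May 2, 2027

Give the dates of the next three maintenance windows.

All dates are Sundays, 35, 28, 28, 28 days apart.
Specifically, the 1st Sunday of each month.
June 2027 — 1st Sunday is June 6, 2027.
July 2027 — 1st Sunday is July 4, 2027.
August 2027 — 1st Sunday is August 1, 2027.

June 6, 2027; July 4, 2027; August 1, 2027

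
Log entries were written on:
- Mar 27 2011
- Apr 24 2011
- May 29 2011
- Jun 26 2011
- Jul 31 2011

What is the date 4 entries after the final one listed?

Nov 27 2011

All Sundays; the gaps (28, 35, 28, 35) vary with month length.
This is the last Sunday of each month.
August 2011 ends with Sunday Aug 28 2011.
Last Sunday of September 2011: Sep 25 2011.
Last Sunday of October 2011: Oct 30 2011.
November 2011 ends with Sunday Nov 27 2011.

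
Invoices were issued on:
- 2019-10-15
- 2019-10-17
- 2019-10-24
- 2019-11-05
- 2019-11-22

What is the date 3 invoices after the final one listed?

2020-02-11

Gaps: 2, 7, 12, 17 days — each gap is 5 larger than the previous one.
Next gap: 22 days. 2019-11-22 + 22 days = 2019-12-14.
Next gap: 27 days. 2019-12-14 + 27 days = 2020-01-10.
Next gap: 32 days. 2020-01-10 + 32 days = 2020-02-11.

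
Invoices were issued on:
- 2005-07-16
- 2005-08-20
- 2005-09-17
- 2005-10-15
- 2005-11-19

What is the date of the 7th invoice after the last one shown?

2006-06-17

Gaps: 35, 28, 28, 35 days — a mix of 28 and 35. Every date is a Saturday.
Each is the 3rd Saturday of its month.
December 2005 — 3rd Saturday is 2005-12-17.
3rd Saturday of January 2006: 2006-01-21.
3rd Saturday of February 2006: 2006-02-18.
3rd Saturday of March 2006: 2006-03-18.
3rd Saturday of April 2006: 2006-04-15.
May 2006 — 3rd Saturday is 2006-05-20.
3rd Saturday of June 2006: 2006-06-17.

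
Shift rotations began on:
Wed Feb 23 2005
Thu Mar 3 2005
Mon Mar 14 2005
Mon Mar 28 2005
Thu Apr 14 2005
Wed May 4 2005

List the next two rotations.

Intervals are 8, 11, 14, 17, 20 days — an arithmetic progression with common difference 3.
Next gap: 23 days. Wed May 4 2005 + 23 days = Fri May 27 2005.
Next gap: 26 days. Fri May 27 2005 + 26 days = Wed Jun 22 2005.

Fri May 27 2005, Wed Jun 22 2005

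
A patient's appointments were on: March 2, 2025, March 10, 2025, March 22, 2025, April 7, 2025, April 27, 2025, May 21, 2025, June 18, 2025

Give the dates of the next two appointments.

Gaps: 8, 12, 16, 20, 24, 28 days — each gap is 4 larger than the previous one.
Next gap: 32 days. June 18, 2025 + 32 days = July 20, 2025.
Next gap: 36 days. July 20, 2025 + 36 days = August 25, 2025.

July 20, 2025; August 25, 2025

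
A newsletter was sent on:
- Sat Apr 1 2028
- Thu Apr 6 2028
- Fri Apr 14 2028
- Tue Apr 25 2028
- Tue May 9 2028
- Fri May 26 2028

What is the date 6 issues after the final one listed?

Tue Nov 7 2028

Gaps: 5, 8, 11, 14, 17 days — each gap is 3 larger than the previous one.
Next gap: 20 days. Fri May 26 2028 + 20 days = Thu Jun 15 2028.
Next gap: 23 days. Thu Jun 15 2028 + 23 days = Sat Jul 8 2028.
Next gap: 26 days. Sat Jul 8 2028 + 26 days = Thu Aug 3 2028.
Next gap: 29 days. Thu Aug 3 2028 + 29 days = Fri Sep 1 2028.
Next gap: 32 days. Fri Sep 1 2028 + 32 days = Tue Oct 3 2028.
Next gap: 35 days. Tue Oct 3 2028 + 35 days = Tue Nov 7 2028.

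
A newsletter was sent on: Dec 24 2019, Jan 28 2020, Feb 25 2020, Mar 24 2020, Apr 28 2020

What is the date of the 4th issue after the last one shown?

Aug 25 2020

Gaps: 35, 28, 28, 35 days — a mix of 28 and 35. Every date is a Tuesday.
Each is the 4th Tuesday of its month.
4th Tuesday of May 2020: May 26 2020.
4th Tuesday of June 2020: Jun 23 2020.
4th Tuesday of July 2020: Jul 28 2020.
4th Tuesday of August 2020: Aug 25 2020.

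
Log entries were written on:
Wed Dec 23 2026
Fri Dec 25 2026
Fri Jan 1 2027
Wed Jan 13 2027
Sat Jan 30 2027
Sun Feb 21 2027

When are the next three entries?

Intervals are 2, 7, 12, 17, 22 days — an arithmetic progression with common difference 5.
Next gap: 27 days. Sun Feb 21 2027 + 27 days = Sat Mar 20 2027.
Next gap: 32 days. Sat Mar 20 2027 + 32 days = Wed Apr 21 2027.
Next gap: 37 days. Wed Apr 21 2027 + 37 days = Fri May 28 2027.

Sat Mar 20 2027, Wed Apr 21 2027, Fri May 28 2027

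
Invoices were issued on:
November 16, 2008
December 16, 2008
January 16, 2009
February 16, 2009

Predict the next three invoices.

Each date is the 16th; the gaps (30, 31, 31) track the month lengths.
The rule is the 16th of each month.
Next: March 2009 → March 16, 2009.
Next: April 2009 → April 16, 2009.
May 2009: May 16, 2009.

March 16, 2009; April 16, 2009; May 16, 2009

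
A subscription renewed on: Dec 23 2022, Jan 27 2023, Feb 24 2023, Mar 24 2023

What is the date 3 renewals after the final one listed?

Jun 23 2023

Gaps: 35, 28, 28 days — a mix of 28 and 35. Every date is a Friday.
Each is the 4th Friday of its month.
4th Friday of April 2023: Apr 28 2023.
4th Friday of May 2023: May 26 2023.
4th Friday of June 2023: Jun 23 2023.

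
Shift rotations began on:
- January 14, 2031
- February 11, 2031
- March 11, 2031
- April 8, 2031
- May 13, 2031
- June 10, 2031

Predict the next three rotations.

Gaps: 28, 28, 28, 35, 28 days — a mix of 28 and 35. Every date is a Tuesday.
Each is the 2nd Tuesday of its month.
2nd Tuesday of July 2031: July 8, 2031.
2nd Tuesday of August 2031: August 12, 2031.
2nd Tuesday of September 2031: September 9, 2031.

July 8, 2031; August 12, 2031; September 9, 2031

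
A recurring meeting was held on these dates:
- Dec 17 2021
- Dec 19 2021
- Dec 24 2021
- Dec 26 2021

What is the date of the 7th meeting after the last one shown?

Jan 21 2022

Gaps: 2, 5, 2 days — not constant, but cyclic with period 2.
The events fall on every Friday and Sunday.
The following Friday is Dec 31 2021.
The following Sunday is Jan 2 2022.
Next Friday: Jan 7 2022.
Next Sunday: Jan 9 2022.
The following Friday is Jan 14 2022.
Next Sunday: Jan 16 2022.
The following Friday is Jan 21 2022.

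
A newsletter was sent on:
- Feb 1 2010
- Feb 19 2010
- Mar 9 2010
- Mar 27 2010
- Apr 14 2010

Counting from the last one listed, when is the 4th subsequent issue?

The spacing is 18, 18, 18, 18 days — always 18 days.
Apr 14 2010 + 18 days = May 2 2010.
May 2 2010 + 18 days = May 20 2010.
May 20 2010 + 18 days = Jun 7 2010.
Jun 7 2010 + 18 days = Jun 25 2010.

Jun 25 2010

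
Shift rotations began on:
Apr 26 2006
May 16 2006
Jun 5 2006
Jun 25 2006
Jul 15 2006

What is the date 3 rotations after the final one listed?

Sep 13 2006

The spacing is 20, 20, 20, 20 days — always 20 days.
Jul 15 2006 + 20 days = Aug 4 2006.
Aug 4 2006 + 20 days = Aug 24 2006.
Aug 24 2006 + 20 days = Sep 13 2006.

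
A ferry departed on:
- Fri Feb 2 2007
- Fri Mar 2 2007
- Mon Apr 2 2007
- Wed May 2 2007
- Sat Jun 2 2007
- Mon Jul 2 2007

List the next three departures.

Thu Aug 2 2007, Sun Sep 2 2007, Tue Oct 2 2007

The day-of-month is always 2 (28, 31, 30, 31, 30 days between events).
So this recurs on the 2nd of each month.
Next: August 2007 → Thu Aug 2 2007.
September 2007: Sun Sep 2 2007.
October 2007: Tue Oct 2 2007.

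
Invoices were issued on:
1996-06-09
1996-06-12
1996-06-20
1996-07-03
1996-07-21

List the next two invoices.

1996-08-13, 1996-09-10

The spacing grows by 5 each time: 3, 8, 13, 18 days.
Next gap: 23 days. 1996-07-21 + 23 days = 1996-08-13.
Next gap: 28 days. 1996-08-13 + 28 days = 1996-09-10.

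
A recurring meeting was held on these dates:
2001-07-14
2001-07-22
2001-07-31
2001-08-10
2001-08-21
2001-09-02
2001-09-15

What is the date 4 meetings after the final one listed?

2001-11-16

Intervals are 8, 9, 10, 11, 12, 13 days — an arithmetic progression with common difference 1.
Next gap: 14 days. 2001-09-15 + 14 days = 2001-09-29.
Next gap: 15 days. 2001-09-29 + 15 days = 2001-10-14.
Next gap: 16 days. 2001-10-14 + 16 days = 2001-10-30.
Next gap: 17 days. 2001-10-30 + 17 days = 2001-11-16.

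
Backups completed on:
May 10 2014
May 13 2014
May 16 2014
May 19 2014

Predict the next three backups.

May 22 2014, May 25 2014, May 28 2014

The spacing is 3, 3, 3 days — always 3 days.
May 19 2014 + 3 days = May 22 2014.
May 22 2014 + 3 days = May 25 2014.
May 25 2014 + 3 days = May 28 2014.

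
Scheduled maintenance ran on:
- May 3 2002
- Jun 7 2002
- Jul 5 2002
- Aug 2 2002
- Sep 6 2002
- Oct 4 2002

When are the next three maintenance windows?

Nov 1 2002, Dec 6 2002, Jan 3 2003

All dates are Fridays, 35, 28, 28, 35, 28 days apart.
Specifically, the 1st Friday of each month.
November 2002 — 1st Friday is Nov 1 2002.
December 2002 — 1st Friday is Dec 6 2002.
January 2003 — 1st Friday is Jan 3 2003.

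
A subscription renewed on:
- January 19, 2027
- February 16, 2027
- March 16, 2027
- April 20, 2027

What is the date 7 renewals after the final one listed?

Gaps: 28, 28, 35 days — a mix of 28 and 35. Every date is a Tuesday.
Each is the 3rd Tuesday of its month.
May 2027 — 3rd Tuesday is May 18, 2027.
3rd Tuesday of June 2027: June 15, 2027.
July 2027 — 3rd Tuesday is July 20, 2027.
3rd Tuesday of August 2027: August 17, 2027.
September 2027 — 3rd Tuesday is September 21, 2027.
October 2027 — 3rd Tuesday is October 19, 2027.
3rd Tuesday of November 2027: November 16, 2027.

November 16, 2027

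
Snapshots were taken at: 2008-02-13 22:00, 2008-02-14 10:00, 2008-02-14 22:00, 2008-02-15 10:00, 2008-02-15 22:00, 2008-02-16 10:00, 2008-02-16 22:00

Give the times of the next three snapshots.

Gaps: 12, 12, 12, 12, 12, 12 hours — each event is 12 hours after the previous one.
2008-02-16 22:00 + 12 h = 2008-02-17 10:00.
2008-02-17 10:00 + 12 h = 2008-02-17 22:00.
2008-02-17 22:00 + 12 h = 2008-02-18 10:00.

2008-02-17 10:00, 2008-02-17 22:00, 2008-02-18 10:00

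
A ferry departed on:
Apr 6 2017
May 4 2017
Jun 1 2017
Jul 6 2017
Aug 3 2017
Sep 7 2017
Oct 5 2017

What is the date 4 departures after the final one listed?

These are Thursdays at 28- or 35-day spacing (28, 28, 35, 28, 35, 28).
The pattern: 1st Thursday of the month.
1st Thursday of November 2017: Nov 2 2017.
1st Thursday of December 2017: Dec 7 2017.
1st Thursday of January 2018: Jan 4 2018.
1st Thursday of February 2018: Feb 1 2018.

Feb 1 2018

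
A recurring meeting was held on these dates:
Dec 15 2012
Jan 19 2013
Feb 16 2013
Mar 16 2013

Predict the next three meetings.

Apr 20 2013, May 18 2013, Jun 15 2013

Gaps: 35, 28, 28 days — a mix of 28 and 35. Every date is a Saturday.
Each is the 3rd Saturday of its month.
3rd Saturday of April 2013: Apr 20 2013.
3rd Saturday of May 2013: May 18 2013.
June 2013 — 3rd Saturday is Jun 15 2013.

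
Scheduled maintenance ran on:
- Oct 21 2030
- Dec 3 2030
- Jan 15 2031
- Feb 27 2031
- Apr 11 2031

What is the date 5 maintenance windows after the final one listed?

Gaps between consecutive events: 43, 43, 43, 43 days — a constant 43-day interval.
Apr 11 2031 + 43 days = May 24 2031.
May 24 2031 + 43 days = Jul 6 2031.
Jul 6 2031 + 43 days = Aug 18 2031.
Aug 18 2031 + 43 days = Sep 30 2031.
Sep 30 2031 + 43 days = Nov 12 2031.

Nov 12 2031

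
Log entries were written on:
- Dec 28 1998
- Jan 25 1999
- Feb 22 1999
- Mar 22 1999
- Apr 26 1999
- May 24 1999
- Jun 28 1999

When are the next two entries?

All dates are Mondays, 28, 28, 28, 35, 28, 35 days apart.
Specifically, the 4th Monday of each month.
July 1999 — 4th Monday is Jul 26 1999.
4th Monday of August 1999: Aug 23 1999.

Jul 26 1999, Aug 23 1999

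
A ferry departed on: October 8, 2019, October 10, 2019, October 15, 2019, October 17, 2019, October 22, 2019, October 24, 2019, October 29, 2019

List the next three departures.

October 31, 2019; November 5, 2019; November 7, 2019

The gap pattern 2, 5, 2, 5, 2, 5 repeats every 2 events.
These are the Tuesdays and Thursdays of each week.
The following Thursday is October 31, 2019.
The following Tuesday is November 5, 2019.
The following Thursday is November 7, 2019.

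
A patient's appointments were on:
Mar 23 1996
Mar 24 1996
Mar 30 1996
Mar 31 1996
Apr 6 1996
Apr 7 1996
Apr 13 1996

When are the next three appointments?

Apr 14 1996, Apr 20 1996, Apr 21 1996

Gaps: 1, 6, 1, 6, 1, 6 days — not constant, but cyclic with period 2.
The events fall on every Saturday and Sunday.
The following Sunday is Apr 14 1996.
Next Saturday: Apr 20 1996.
The following Sunday is Apr 21 1996.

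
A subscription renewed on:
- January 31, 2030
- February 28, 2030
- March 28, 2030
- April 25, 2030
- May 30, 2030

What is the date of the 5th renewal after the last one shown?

Every date is a Thursday; gaps 28, 28, 28, 35 days.
Each is the last Thursday of its month (at least one falls on the 29th or later, ruling out '4th Thursday').
Last Thursday of June 2030: June 27, 2030.
July 2030 ends with Thursday July 25, 2030.
Last Thursday of August 2030: August 29, 2030.
September 2030 ends with Thursday September 26, 2030.
October 2030 ends with Thursday October 31, 2030.

October 31, 2030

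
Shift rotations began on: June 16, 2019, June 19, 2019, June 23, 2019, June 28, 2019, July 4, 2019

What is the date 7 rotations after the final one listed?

September 12, 2019

Gaps: 3, 4, 5, 6 days — each gap is 1 larger than the previous one.
Next gap: 7 days. July 4, 2019 + 7 days = July 11, 2019.
Next gap: 8 days. July 11, 2019 + 8 days = July 19, 2019.
Next gap: 9 days. July 19, 2019 + 9 days = July 28, 2019.
Next gap: 10 days. July 28, 2019 + 10 days = August 7, 2019.
Next gap: 11 days. August 7, 2019 + 11 days = August 18, 2019.
Next gap: 12 days. August 18, 2019 + 12 days = August 30, 2019.
Next gap: 13 days. August 30, 2019 + 13 days = September 12, 2019.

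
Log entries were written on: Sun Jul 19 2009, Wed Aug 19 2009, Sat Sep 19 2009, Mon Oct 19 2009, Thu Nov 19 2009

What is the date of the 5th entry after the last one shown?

The day-of-month is always 19 (31, 31, 30, 31 days between events).
So this recurs on the 19th of each month.
Next: December 2009 → Sat Dec 19 2009.
Next: January 2010 → Tue Jan 19 2010.
Next: February 2010 → Fri Feb 19 2010.
March 2010: Fri Mar 19 2010.
Next: April 2010 → Mon Apr 19 2010.

Mon Apr 19 2010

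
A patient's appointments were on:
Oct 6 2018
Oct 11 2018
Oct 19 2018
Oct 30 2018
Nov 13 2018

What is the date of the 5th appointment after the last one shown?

Mar 8 2019

Gaps: 5, 8, 11, 14 days — each gap is 3 larger than the previous one.
Next gap: 17 days. Nov 13 2018 + 17 days = Nov 30 2018.
Next gap: 20 days. Nov 30 2018 + 20 days = Dec 20 2018.
Next gap: 23 days. Dec 20 2018 + 23 days = Jan 12 2019.
Next gap: 26 days. Jan 12 2019 + 26 days = Feb 7 2019.
Next gap: 29 days. Feb 7 2019 + 29 days = Mar 8 2019.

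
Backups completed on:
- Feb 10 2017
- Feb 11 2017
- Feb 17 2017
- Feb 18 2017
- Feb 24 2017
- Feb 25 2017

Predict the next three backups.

Gaps: 1, 6, 1, 6, 1 days — not constant, but cyclic with period 2.
The events fall on every Friday and Saturday.
Next Friday: Mar 3 2017.
The following Saturday is Mar 4 2017.
Next Friday: Mar 10 2017.

Mar 3 2017, Mar 4 2017, Mar 10 2017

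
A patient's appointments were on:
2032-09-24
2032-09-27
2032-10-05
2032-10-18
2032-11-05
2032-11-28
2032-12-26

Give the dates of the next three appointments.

2033-01-28, 2033-03-07, 2033-04-19

Intervals are 3, 8, 13, 18, 23, 28 days — an arithmetic progression with common difference 5.
Next gap: 33 days. 2032-12-26 + 33 days = 2033-01-28.
Next gap: 38 days. 2033-01-28 + 38 days = 2033-03-07.
Next gap: 43 days. 2033-03-07 + 43 days = 2033-04-19.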